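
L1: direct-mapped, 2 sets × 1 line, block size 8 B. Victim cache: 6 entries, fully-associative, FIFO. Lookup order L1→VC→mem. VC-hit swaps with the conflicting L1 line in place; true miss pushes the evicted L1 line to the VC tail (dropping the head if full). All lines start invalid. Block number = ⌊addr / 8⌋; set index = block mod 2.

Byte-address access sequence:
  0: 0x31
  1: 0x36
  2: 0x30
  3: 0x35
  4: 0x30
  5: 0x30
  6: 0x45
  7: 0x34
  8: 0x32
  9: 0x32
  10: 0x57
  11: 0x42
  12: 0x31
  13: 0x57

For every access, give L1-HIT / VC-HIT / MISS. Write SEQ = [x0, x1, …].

  [0] addr=0x31 blk=6 s=0: MISS | VC []
  [1] addr=0x36 blk=6 s=0: L1-HIT | VC []
  [2] addr=0x30 blk=6 s=0: L1-HIT | VC []
  [3] addr=0x35 blk=6 s=0: L1-HIT | VC []
  [4] addr=0x30 blk=6 s=0: L1-HIT | VC []
  [5] addr=0x30 blk=6 s=0: L1-HIT | VC []
  [6] addr=0x45 blk=8 s=0: MISS | VC [6]
  [7] addr=0x34 blk=6 s=0: VC-HIT | VC [8]
  [8] addr=0x32 blk=6 s=0: L1-HIT | VC [8]
  [9] addr=0x32 blk=6 s=0: L1-HIT | VC [8]
  [10] addr=0x57 blk=10 s=0: MISS | VC [8, 6]
  [11] addr=0x42 blk=8 s=0: VC-HIT | VC [10, 6]
  [12] addr=0x31 blk=6 s=0: VC-HIT | VC [10, 8]
  [13] addr=0x57 blk=10 s=0: VC-HIT | VC [6, 8]

SEQ = [MISS, L1-HIT, L1-HIT, L1-HIT, L1-HIT, L1-HIT, MISS, VC-HIT, L1-HIT, L1-HIT, MISS, VC-HIT, VC-HIT, VC-HIT]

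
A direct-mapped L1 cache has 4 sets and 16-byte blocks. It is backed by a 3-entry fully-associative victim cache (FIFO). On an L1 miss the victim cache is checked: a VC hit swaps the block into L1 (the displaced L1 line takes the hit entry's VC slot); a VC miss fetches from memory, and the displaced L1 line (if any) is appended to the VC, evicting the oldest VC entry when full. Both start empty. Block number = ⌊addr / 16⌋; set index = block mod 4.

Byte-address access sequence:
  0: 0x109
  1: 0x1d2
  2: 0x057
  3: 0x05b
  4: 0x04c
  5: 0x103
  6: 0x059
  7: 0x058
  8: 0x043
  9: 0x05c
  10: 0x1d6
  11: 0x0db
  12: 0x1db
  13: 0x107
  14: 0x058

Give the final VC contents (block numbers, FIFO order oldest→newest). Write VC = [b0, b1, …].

  [0] addr=0x109 blk=16 s=0: MISS | VC []
  [1] addr=0x1d2 blk=29 s=1: MISS | VC []
  [2] addr=0x57 blk=5 s=1: MISS | VC [29]
  [3] addr=0x5b blk=5 s=1: L1-HIT | VC [29]
  [4] addr=0x4c blk=4 s=0: MISS | VC [29, 16]
  [5] addr=0x103 blk=16 s=0: VC-HIT | VC [29, 4]
  [6] addr=0x59 blk=5 s=1: L1-HIT | VC [29, 4]
  [7] addr=0x58 blk=5 s=1: L1-HIT | VC [29, 4]
  [8] addr=0x43 blk=4 s=0: VC-HIT | VC [29, 16]
  [9] addr=0x5c blk=5 s=1: L1-HIT | VC [29, 16]
  [10] addr=0x1d6 blk=29 s=1: VC-HIT | VC [5, 16]
  [11] addr=0xdb blk=13 s=1: MISS | VC [5, 16, 29]
  [12] addr=0x1db blk=29 s=1: VC-HIT | VC [5, 16, 13]
  [13] addr=0x107 blk=16 s=0: VC-HIT | VC [5, 4, 13]
  [14] addr=0x58 blk=5 s=1: VC-HIT | VC [29, 4, 13]

VC = [29, 4, 13]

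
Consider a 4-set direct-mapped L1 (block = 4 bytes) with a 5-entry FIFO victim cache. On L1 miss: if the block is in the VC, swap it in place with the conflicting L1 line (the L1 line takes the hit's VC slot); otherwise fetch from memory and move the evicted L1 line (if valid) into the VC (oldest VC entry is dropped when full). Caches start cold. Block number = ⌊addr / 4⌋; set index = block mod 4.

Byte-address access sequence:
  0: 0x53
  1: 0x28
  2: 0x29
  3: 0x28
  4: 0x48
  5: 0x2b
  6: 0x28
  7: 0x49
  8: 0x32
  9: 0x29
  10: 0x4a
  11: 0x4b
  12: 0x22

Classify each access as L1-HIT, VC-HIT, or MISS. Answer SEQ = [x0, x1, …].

SEQ = [MISS, MISS, L1-HIT, L1-HIT, MISS, VC-HIT, L1-HIT, VC-HIT, MISS, VC-HIT, VC-HIT, L1-HIT, MISS]

#0 0x53→b20/s0 MISS; vc=[]
#1 0x28→b10/s2 MISS; vc=[]
#2 0x29→b10/s2 L1-HIT; vc=[]
#3 0x28→b10/s2 L1-HIT; vc=[]
#4 0x48→b18/s2 MISS; vc=[10]
#5 0x2b→b10/s2 VC-HIT; vc=[18]
#6 0x28→b10/s2 L1-HIT; vc=[18]
#7 0x49→b18/s2 VC-HIT; vc=[10]
#8 0x32→b12/s0 MISS; vc=[10,20]
#9 0x29→b10/s2 VC-HIT; vc=[18,20]
#10 0x4a→b18/s2 VC-HIT; vc=[10,20]
#11 0x4b→b18/s2 L1-HIT; vc=[10,20]
#12 0x22→b8/s0 MISS; vc=[10,20,12]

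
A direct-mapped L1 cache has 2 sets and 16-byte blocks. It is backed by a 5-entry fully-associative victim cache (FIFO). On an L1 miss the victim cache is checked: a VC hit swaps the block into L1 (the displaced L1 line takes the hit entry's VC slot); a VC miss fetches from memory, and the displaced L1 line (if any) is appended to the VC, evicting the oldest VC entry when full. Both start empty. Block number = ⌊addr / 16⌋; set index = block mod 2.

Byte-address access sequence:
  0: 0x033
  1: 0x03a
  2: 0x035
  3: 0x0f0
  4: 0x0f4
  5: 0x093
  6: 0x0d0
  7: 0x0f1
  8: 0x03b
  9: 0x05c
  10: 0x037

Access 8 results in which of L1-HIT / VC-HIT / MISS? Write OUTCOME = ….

  [0] addr=0x33 blk=3 s=1: MISS | VC []
  [1] addr=0x3a blk=3 s=1: L1-HIT | VC []
  [2] addr=0x35 blk=3 s=1: L1-HIT | VC []
  [3] addr=0xf0 blk=15 s=1: MISS | VC [3]
  [4] addr=0xf4 blk=15 s=1: L1-HIT | VC [3]
  [5] addr=0x93 blk=9 s=1: MISS | VC [3, 15]
  [6] addr=0xd0 blk=13 s=1: MISS | VC [3, 15, 9]
  [7] addr=0xf1 blk=15 s=1: VC-HIT | VC [3, 13, 9]
  [8] addr=0x3b blk=3 s=1: VC-HIT | VC [15, 13, 9]
  [9] addr=0x5c blk=5 s=1: MISS | VC [15, 13, 9, 3]
  [10] addr=0x37 blk=3 s=1: VC-HIT | VC [15, 13, 9, 5]

OUTCOME = VC-HIT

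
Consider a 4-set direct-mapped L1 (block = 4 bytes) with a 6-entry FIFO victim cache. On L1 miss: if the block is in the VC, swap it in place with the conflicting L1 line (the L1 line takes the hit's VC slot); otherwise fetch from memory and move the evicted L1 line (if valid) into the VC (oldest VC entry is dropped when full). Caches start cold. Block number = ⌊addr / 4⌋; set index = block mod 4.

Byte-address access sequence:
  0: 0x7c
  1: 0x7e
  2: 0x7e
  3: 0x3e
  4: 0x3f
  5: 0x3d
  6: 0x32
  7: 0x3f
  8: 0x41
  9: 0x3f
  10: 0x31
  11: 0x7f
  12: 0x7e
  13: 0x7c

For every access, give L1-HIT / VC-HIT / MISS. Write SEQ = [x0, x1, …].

SEQ = [MISS, L1-HIT, L1-HIT, MISS, L1-HIT, L1-HIT, MISS, L1-HIT, MISS, L1-HIT, VC-HIT, VC-HIT, L1-HIT, L1-HIT]

0: 0x7c (blk 31, set 3) → MISS  vc=[]
1: 0x7e (blk 31, set 3) → L1-HIT  vc=[]
2: 0x7e (blk 31, set 3) → L1-HIT  vc=[]
3: 0x3e (blk 15, set 3) → MISS  vc=[31]
4: 0x3f (blk 15, set 3) → L1-HIT  vc=[31]
5: 0x3d (blk 15, set 3) → L1-HIT  vc=[31]
6: 0x32 (blk 12, set 0) → MISS  vc=[31]
7: 0x3f (blk 15, set 3) → L1-HIT  vc=[31]
8: 0x41 (blk 16, set 0) → MISS  vc=[31, 12]
9: 0x3f (blk 15, set 3) → L1-HIT  vc=[31, 12]
10: 0x31 (blk 12, set 0) → VC-HIT  vc=[31, 16]
11: 0x7f (blk 31, set 3) → VC-HIT  vc=[15, 16]
12: 0x7e (blk 31, set 3) → L1-HIT  vc=[15, 16]
13: 0x7c (blk 31, set 3) → L1-HIT  vc=[15, 16]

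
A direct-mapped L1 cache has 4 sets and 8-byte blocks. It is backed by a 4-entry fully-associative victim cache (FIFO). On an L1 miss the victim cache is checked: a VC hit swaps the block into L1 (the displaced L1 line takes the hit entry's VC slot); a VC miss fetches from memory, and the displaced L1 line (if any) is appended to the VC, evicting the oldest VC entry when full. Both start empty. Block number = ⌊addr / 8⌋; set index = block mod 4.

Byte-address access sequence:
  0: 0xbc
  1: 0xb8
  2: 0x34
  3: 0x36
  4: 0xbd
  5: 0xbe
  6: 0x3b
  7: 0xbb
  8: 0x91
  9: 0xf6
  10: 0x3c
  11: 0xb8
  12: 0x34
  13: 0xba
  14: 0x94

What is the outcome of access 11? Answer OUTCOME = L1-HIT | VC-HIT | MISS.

#0 0xbc→b23/s3 MISS; vc=[]
#1 0xb8→b23/s3 L1-HIT; vc=[]
#2 0x34→b6/s2 MISS; vc=[]
#3 0x36→b6/s2 L1-HIT; vc=[]
#4 0xbd→b23/s3 L1-HIT; vc=[]
#5 0xbe→b23/s3 L1-HIT; vc=[]
#6 0x3b→b7/s3 MISS; vc=[23]
#7 0xbb→b23/s3 VC-HIT; vc=[7]
#8 0x91→b18/s2 MISS; vc=[7,6]
#9 0xf6→b30/s2 MISS; vc=[7,6,18]
#10 0x3c→b7/s3 VC-HIT; vc=[23,6,18]
#11 0xb8→b23/s3 VC-HIT; vc=[7,6,18]
#12 0x34→b6/s2 VC-HIT; vc=[7,30,18]
#13 0xba→b23/s3 L1-HIT; vc=[7,30,18]
#14 0x94→b18/s2 VC-HIT; vc=[7,30,6]

OUTCOME = VC-HIT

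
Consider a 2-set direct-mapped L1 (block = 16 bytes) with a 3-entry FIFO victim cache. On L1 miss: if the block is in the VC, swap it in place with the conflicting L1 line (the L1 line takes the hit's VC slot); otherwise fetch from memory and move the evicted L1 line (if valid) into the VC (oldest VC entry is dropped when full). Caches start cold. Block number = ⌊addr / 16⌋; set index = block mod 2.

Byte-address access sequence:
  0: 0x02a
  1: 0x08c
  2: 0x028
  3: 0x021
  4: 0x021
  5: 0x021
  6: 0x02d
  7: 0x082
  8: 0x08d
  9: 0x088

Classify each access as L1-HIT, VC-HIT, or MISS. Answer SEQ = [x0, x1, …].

0: 0x2a (blk 2, set 0) → MISS  vc=[]
1: 0x8c (blk 8, set 0) → MISS  vc=[2]
2: 0x28 (blk 2, set 0) → VC-HIT  vc=[8]
3: 0x21 (blk 2, set 0) → L1-HIT  vc=[8]
4: 0x21 (blk 2, set 0) → L1-HIT  vc=[8]
5: 0x21 (blk 2, set 0) → L1-HIT  vc=[8]
6: 0x2d (blk 2, set 0) → L1-HIT  vc=[8]
7: 0x82 (blk 8, set 0) → VC-HIT  vc=[2]
8: 0x8d (blk 8, set 0) → L1-HIT  vc=[2]
9: 0x88 (blk 8, set 0) → L1-HIT  vc=[2]

SEQ = [MISS, MISS, VC-HIT, L1-HIT, L1-HIT, L1-HIT, L1-HIT, VC-HIT, L1-HIT, L1-HIT]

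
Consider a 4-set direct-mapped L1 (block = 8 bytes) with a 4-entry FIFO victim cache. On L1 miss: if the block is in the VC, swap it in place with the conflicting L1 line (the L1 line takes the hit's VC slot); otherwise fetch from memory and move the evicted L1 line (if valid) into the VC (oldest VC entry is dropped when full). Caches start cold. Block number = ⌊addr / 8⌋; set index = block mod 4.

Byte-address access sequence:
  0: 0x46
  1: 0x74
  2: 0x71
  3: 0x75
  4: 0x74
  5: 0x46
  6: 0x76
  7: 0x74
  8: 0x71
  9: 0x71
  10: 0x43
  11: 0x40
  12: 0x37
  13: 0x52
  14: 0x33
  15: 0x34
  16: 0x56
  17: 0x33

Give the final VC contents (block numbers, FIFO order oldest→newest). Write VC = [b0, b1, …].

VC = [14, 10]

  [0] addr=0x46 blk=8 s=0: MISS | VC []
  [1] addr=0x74 blk=14 s=2: MISS | VC []
  [2] addr=0x71 blk=14 s=2: L1-HIT | VC []
  [3] addr=0x75 blk=14 s=2: L1-HIT | VC []
  [4] addr=0x74 blk=14 s=2: L1-HIT | VC []
  [5] addr=0x46 blk=8 s=0: L1-HIT | VC []
  [6] addr=0x76 blk=14 s=2: L1-HIT | VC []
  [7] addr=0x74 blk=14 s=2: L1-HIT | VC []
  [8] addr=0x71 blk=14 s=2: L1-HIT | VC []
  [9] addr=0x71 blk=14 s=2: L1-HIT | VC []
  [10] addr=0x43 blk=8 s=0: L1-HIT | VC []
  [11] addr=0x40 blk=8 s=0: L1-HIT | VC []
  [12] addr=0x37 blk=6 s=2: MISS | VC [14]
  [13] addr=0x52 blk=10 s=2: MISS | VC [14, 6]
  [14] addr=0x33 blk=6 s=2: VC-HIT | VC [14, 10]
  [15] addr=0x34 blk=6 s=2: L1-HIT | VC [14, 10]
  [16] addr=0x56 blk=10 s=2: VC-HIT | VC [14, 6]
  [17] addr=0x33 blk=6 s=2: VC-HIT | VC [14, 10]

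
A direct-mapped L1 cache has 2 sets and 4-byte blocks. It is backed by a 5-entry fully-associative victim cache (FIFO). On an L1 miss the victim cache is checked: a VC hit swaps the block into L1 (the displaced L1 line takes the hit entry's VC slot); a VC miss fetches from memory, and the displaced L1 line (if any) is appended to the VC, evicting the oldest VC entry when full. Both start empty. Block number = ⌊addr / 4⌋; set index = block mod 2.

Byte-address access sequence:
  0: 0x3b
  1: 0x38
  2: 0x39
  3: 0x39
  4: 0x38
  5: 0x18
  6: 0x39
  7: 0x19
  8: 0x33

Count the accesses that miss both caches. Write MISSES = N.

  [0] addr=0x3b blk=14 s=0: MISS | VC []
  [1] addr=0x38 blk=14 s=0: L1-HIT | VC []
  [2] addr=0x39 blk=14 s=0: L1-HIT | VC []
  [3] addr=0x39 blk=14 s=0: L1-HIT | VC []
  [4] addr=0x38 blk=14 s=0: L1-HIT | VC []
  [5] addr=0x18 blk=6 s=0: MISS | VC [14]
  [6] addr=0x39 blk=14 s=0: VC-HIT | VC [6]
  [7] addr=0x19 blk=6 s=0: VC-HIT | VC [14]
  [8] addr=0x33 blk=12 s=0: MISS | VC [14, 6]

MISSES = 3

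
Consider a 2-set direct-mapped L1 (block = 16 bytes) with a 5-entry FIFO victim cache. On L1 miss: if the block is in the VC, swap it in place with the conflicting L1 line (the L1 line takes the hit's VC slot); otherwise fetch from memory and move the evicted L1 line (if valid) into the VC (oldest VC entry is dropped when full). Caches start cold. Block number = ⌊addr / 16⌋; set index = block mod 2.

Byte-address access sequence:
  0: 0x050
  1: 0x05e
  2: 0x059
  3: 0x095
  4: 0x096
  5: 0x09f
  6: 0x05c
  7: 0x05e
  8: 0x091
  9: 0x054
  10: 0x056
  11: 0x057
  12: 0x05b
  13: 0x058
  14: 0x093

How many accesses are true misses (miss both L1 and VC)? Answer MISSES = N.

#0 0x50→b5/s1 MISS; vc=[]
#1 0x5e→b5/s1 L1-HIT; vc=[]
#2 0x59→b5/s1 L1-HIT; vc=[]
#3 0x95→b9/s1 MISS; vc=[5]
#4 0x96→b9/s1 L1-HIT; vc=[5]
#5 0x9f→b9/s1 L1-HIT; vc=[5]
#6 0x5c→b5/s1 VC-HIT; vc=[9]
#7 0x5e→b5/s1 L1-HIT; vc=[9]
#8 0x91→b9/s1 VC-HIT; vc=[5]
#9 0x54→b5/s1 VC-HIT; vc=[9]
#10 0x56→b5/s1 L1-HIT; vc=[9]
#11 0x57→b5/s1 L1-HIT; vc=[9]
#12 0x5b→b5/s1 L1-HIT; vc=[9]
#13 0x58→b5/s1 L1-HIT; vc=[9]
#14 0x93→b9/s1 VC-HIT; vc=[5]

MISSES = 2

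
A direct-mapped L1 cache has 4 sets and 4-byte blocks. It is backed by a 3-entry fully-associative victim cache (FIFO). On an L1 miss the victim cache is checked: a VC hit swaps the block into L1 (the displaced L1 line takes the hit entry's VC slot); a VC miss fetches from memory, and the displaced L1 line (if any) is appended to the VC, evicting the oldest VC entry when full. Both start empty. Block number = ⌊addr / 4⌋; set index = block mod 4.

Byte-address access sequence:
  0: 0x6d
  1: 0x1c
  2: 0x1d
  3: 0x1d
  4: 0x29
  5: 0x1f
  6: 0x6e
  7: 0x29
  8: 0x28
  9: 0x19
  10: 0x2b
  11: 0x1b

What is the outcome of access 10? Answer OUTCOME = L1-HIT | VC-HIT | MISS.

  [0] addr=0x6d blk=27 s=3: MISS | VC []
  [1] addr=0x1c blk=7 s=3: MISS | VC [27]
  [2] addr=0x1d blk=7 s=3: L1-HIT | VC [27]
  [3] addr=0x1d blk=7 s=3: L1-HIT | VC [27]
  [4] addr=0x29 blk=10 s=2: MISS | VC [27]
  [5] addr=0x1f blk=7 s=3: L1-HIT | VC [27]
  [6] addr=0x6e blk=27 s=3: VC-HIT | VC [7]
  [7] addr=0x29 blk=10 s=2: L1-HIT | VC [7]
  [8] addr=0x28 blk=10 s=2: L1-HIT | VC [7]
  [9] addr=0x19 blk=6 s=2: MISS | VC [7, 10]
  [10] addr=0x2b blk=10 s=2: VC-HIT | VC [7, 6]
  [11] addr=0x1b blk=6 s=2: VC-HIT | VC [7, 10]

OUTCOME = VC-HIT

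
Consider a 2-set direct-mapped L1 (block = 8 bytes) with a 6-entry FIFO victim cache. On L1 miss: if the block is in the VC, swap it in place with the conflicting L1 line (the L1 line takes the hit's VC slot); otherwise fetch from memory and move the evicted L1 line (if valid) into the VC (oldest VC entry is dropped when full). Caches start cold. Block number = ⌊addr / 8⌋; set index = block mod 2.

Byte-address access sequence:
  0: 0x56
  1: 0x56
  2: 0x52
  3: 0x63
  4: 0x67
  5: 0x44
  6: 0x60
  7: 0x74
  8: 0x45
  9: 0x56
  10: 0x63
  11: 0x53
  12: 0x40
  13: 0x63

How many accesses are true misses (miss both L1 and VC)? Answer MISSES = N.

MISSES = 4

  [0] addr=0x56 blk=10 s=0: MISS | VC []
  [1] addr=0x56 blk=10 s=0: L1-HIT | VC []
  [2] addr=0x52 blk=10 s=0: L1-HIT | VC []
  [3] addr=0x63 blk=12 s=0: MISS | VC [10]
  [4] addr=0x67 blk=12 s=0: L1-HIT | VC [10]
  [5] addr=0x44 blk=8 s=0: MISS | VC [10, 12]
  [6] addr=0x60 blk=12 s=0: VC-HIT | VC [10, 8]
  [7] addr=0x74 blk=14 s=0: MISS | VC [10, 8, 12]
  [8] addr=0x45 blk=8 s=0: VC-HIT | VC [10, 14, 12]
  [9] addr=0x56 blk=10 s=0: VC-HIT | VC [8, 14, 12]
  [10] addr=0x63 blk=12 s=0: VC-HIT | VC [8, 14, 10]
  [11] addr=0x53 blk=10 s=0: VC-HIT | VC [8, 14, 12]
  [12] addr=0x40 blk=8 s=0: VC-HIT | VC [10, 14, 12]
  [13] addr=0x63 blk=12 s=0: VC-HIT | VC [10, 14, 8]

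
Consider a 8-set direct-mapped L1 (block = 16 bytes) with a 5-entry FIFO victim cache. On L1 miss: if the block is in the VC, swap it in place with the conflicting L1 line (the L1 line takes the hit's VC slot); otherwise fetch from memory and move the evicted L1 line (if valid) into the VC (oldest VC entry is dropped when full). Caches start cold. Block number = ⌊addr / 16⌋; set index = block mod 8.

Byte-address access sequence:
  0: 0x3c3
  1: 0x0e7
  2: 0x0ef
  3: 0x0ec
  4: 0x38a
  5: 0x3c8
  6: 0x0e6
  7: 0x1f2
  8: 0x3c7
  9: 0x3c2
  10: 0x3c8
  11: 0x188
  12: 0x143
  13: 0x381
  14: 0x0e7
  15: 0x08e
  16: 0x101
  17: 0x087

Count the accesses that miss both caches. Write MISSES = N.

#0 0x3c3→b60/s4 MISS; vc=[]
#1 0xe7→b14/s6 MISS; vc=[]
#2 0xef→b14/s6 L1-HIT; vc=[]
#3 0xec→b14/s6 L1-HIT; vc=[]
#4 0x38a→b56/s0 MISS; vc=[]
#5 0x3c8→b60/s4 L1-HIT; vc=[]
#6 0xe6→b14/s6 L1-HIT; vc=[]
#7 0x1f2→b31/s7 MISS; vc=[]
#8 0x3c7→b60/s4 L1-HIT; vc=[]
#9 0x3c2→b60/s4 L1-HIT; vc=[]
#10 0x3c8→b60/s4 L1-HIT; vc=[]
#11 0x188→b24/s0 MISS; vc=[56]
#12 0x143→b20/s4 MISS; vc=[56,60]
#13 0x381→b56/s0 VC-HIT; vc=[24,60]
#14 0xe7→b14/s6 L1-HIT; vc=[24,60]
#15 0x8e→b8/s0 MISS; vc=[24,60,56]
#16 0x101→b16/s0 MISS; vc=[24,60,56,8]
#17 0x87→b8/s0 VC-HIT; vc=[24,60,56,16]

MISSES = 8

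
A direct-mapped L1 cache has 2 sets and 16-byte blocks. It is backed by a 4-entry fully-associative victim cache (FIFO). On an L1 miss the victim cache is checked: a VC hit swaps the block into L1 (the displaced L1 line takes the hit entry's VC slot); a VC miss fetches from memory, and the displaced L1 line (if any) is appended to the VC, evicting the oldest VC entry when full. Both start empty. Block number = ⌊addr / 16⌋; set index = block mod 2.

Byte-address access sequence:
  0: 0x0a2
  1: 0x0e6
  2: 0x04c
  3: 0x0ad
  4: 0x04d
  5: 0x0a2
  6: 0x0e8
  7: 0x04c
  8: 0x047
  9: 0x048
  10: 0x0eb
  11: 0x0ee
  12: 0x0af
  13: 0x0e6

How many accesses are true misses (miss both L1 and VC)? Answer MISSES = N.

MISSES = 3

#0 0xa2→b10/s0 MISS; vc=[]
#1 0xe6→b14/s0 MISS; vc=[10]
#2 0x4c→b4/s0 MISS; vc=[10,14]
#3 0xad→b10/s0 VC-HIT; vc=[4,14]
#4 0x4d→b4/s0 VC-HIT; vc=[10,14]
#5 0xa2→b10/s0 VC-HIT; vc=[4,14]
#6 0xe8→b14/s0 VC-HIT; vc=[4,10]
#7 0x4c→b4/s0 VC-HIT; vc=[14,10]
#8 0x47→b4/s0 L1-HIT; vc=[14,10]
#9 0x48→b4/s0 L1-HIT; vc=[14,10]
#10 0xeb→b14/s0 VC-HIT; vc=[4,10]
#11 0xee→b14/s0 L1-HIT; vc=[4,10]
#12 0xaf→b10/s0 VC-HIT; vc=[4,14]
#13 0xe6→b14/s0 VC-HIT; vc=[4,10]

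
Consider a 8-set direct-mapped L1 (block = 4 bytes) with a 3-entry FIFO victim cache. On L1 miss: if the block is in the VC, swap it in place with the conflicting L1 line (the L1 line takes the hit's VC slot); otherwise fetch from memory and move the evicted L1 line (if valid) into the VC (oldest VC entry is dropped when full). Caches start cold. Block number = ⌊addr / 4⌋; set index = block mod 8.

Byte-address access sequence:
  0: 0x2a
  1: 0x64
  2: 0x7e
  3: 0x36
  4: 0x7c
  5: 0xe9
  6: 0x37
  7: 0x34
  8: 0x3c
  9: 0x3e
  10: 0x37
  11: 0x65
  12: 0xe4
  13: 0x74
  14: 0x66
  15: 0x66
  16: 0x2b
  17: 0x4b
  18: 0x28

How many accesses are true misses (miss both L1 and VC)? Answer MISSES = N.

MISSES = 10

  [0] addr=0x2a blk=10 s=2: MISS | VC []
  [1] addr=0x64 blk=25 s=1: MISS | VC []
  [2] addr=0x7e blk=31 s=7: MISS | VC []
  [3] addr=0x36 blk=13 s=5: MISS | VC []
  [4] addr=0x7c blk=31 s=7: L1-HIT | VC []
  [5] addr=0xe9 blk=58 s=2: MISS | VC [10]
  [6] addr=0x37 blk=13 s=5: L1-HIT | VC [10]
  [7] addr=0x34 blk=13 s=5: L1-HIT | VC [10]
  [8] addr=0x3c blk=15 s=7: MISS | VC [10, 31]
  [9] addr=0x3e blk=15 s=7: L1-HIT | VC [10, 31]
  [10] addr=0x37 blk=13 s=5: L1-HIT | VC [10, 31]
  [11] addr=0x65 blk=25 s=1: L1-HIT | VC [10, 31]
  [12] addr=0xe4 blk=57 s=1: MISS | VC [10, 31, 25]
  [13] addr=0x74 blk=29 s=5: MISS | VC [31, 25, 13]
  [14] addr=0x66 blk=25 s=1: VC-HIT | VC [31, 57, 13]
  [15] addr=0x66 blk=25 s=1: L1-HIT | VC [31, 57, 13]
  [16] addr=0x2b blk=10 s=2: MISS | VC [57, 13, 58]
  [17] addr=0x4b blk=18 s=2: MISS | VC [13, 58, 10]
  [18] addr=0x28 blk=10 s=2: VC-HIT | VC [13, 58, 18]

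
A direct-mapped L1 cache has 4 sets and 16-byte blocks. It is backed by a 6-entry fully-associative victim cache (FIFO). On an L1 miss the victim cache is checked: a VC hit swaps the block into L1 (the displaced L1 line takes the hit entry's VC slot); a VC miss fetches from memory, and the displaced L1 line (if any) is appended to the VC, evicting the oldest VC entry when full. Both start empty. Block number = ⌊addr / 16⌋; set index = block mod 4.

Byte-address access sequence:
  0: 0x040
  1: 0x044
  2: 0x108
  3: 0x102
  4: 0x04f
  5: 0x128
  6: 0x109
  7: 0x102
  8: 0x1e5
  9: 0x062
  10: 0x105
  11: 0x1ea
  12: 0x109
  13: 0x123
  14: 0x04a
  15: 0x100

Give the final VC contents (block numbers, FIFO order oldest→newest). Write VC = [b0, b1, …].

  [0] addr=0x40 blk=4 s=0: MISS | VC []
  [1] addr=0x44 blk=4 s=0: L1-HIT | VC []
  [2] addr=0x108 blk=16 s=0: MISS | VC [4]
  [3] addr=0x102 blk=16 s=0: L1-HIT | VC [4]
  [4] addr=0x4f blk=4 s=0: VC-HIT | VC [16]
  [5] addr=0x128 blk=18 s=2: MISS | VC [16]
  [6] addr=0x109 blk=16 s=0: VC-HIT | VC [4]
  [7] addr=0x102 blk=16 s=0: L1-HIT | VC [4]
  [8] addr=0x1e5 blk=30 s=2: MISS | VC [4, 18]
  [9] addr=0x62 blk=6 s=2: MISS | VC [4, 18, 30]
  [10] addr=0x105 blk=16 s=0: L1-HIT | VC [4, 18, 30]
  [11] addr=0x1ea blk=30 s=2: VC-HIT | VC [4, 18, 6]
  [12] addr=0x109 blk=16 s=0: L1-HIT | VC [4, 18, 6]
  [13] addr=0x123 blk=18 s=2: VC-HIT | VC [4, 30, 6]
  [14] addr=0x4a blk=4 s=0: VC-HIT | VC [16, 30, 6]
  [15] addr=0x100 blk=16 s=0: VC-HIT | VC [4, 30, 6]

VC = [4, 30, 6]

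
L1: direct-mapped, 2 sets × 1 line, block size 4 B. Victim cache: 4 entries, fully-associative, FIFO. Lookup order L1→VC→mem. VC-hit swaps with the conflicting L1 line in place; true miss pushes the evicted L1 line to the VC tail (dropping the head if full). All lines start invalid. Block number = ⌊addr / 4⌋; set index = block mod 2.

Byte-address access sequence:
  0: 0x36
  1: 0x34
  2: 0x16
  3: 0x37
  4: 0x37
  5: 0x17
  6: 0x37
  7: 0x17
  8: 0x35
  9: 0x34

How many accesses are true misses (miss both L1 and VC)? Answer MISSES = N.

  [0] addr=0x36 blk=13 s=1: MISS | VC []
  [1] addr=0x34 blk=13 s=1: L1-HIT | VC []
  [2] addr=0x16 blk=5 s=1: MISS | VC [13]
  [3] addr=0x37 blk=13 s=1: VC-HIT | VC [5]
  [4] addr=0x37 blk=13 s=1: L1-HIT | VC [5]
  [5] addr=0x17 blk=5 s=1: VC-HIT | VC [13]
  [6] addr=0x37 blk=13 s=1: VC-HIT | VC [5]
  [7] addr=0x17 blk=5 s=1: VC-HIT | VC [13]
  [8] addr=0x35 blk=13 s=1: VC-HIT | VC [5]
  [9] addr=0x34 blk=13 s=1: L1-HIT | VC [5]

MISSES = 2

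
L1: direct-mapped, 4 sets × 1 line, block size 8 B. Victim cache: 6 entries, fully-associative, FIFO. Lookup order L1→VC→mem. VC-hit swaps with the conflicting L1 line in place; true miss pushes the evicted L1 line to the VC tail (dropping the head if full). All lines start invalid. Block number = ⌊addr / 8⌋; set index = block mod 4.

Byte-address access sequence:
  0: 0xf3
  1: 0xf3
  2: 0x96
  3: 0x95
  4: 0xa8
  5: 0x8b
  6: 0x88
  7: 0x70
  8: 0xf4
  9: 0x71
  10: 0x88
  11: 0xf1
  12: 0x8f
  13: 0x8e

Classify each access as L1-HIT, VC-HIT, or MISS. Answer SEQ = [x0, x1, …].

SEQ = [MISS, L1-HIT, MISS, L1-HIT, MISS, MISS, L1-HIT, MISS, VC-HIT, VC-HIT, L1-HIT, VC-HIT, L1-HIT, L1-HIT]

#0 0xf3→b30/s2 MISS; vc=[]
#1 0xf3→b30/s2 L1-HIT; vc=[]
#2 0x96→b18/s2 MISS; vc=[30]
#3 0x95→b18/s2 L1-HIT; vc=[30]
#4 0xa8→b21/s1 MISS; vc=[30]
#5 0x8b→b17/s1 MISS; vc=[30,21]
#6 0x88→b17/s1 L1-HIT; vc=[30,21]
#7 0x70→b14/s2 MISS; vc=[30,21,18]
#8 0xf4→b30/s2 VC-HIT; vc=[14,21,18]
#9 0x71→b14/s2 VC-HIT; vc=[30,21,18]
#10 0x88→b17/s1 L1-HIT; vc=[30,21,18]
#11 0xf1→b30/s2 VC-HIT; vc=[14,21,18]
#12 0x8f→b17/s1 L1-HIT; vc=[14,21,18]
#13 0x8e→b17/s1 L1-HIT; vc=[14,21,18]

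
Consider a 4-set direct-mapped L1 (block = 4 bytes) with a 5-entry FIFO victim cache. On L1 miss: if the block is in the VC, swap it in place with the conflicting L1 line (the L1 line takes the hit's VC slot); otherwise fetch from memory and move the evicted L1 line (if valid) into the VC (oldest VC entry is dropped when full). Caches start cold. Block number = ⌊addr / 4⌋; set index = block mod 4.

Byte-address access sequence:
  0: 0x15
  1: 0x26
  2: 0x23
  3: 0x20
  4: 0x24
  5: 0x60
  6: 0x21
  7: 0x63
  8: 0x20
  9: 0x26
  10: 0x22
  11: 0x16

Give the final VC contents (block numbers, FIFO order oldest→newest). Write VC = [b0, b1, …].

0: 0x15 (blk 5, set 1) → MISS  vc=[]
1: 0x26 (blk 9, set 1) → MISS  vc=[5]
2: 0x23 (blk 8, set 0) → MISS  vc=[5]
3: 0x20 (blk 8, set 0) → L1-HIT  vc=[5]
4: 0x24 (blk 9, set 1) → L1-HIT  vc=[5]
5: 0x60 (blk 24, set 0) → MISS  vc=[5, 8]
6: 0x21 (blk 8, set 0) → VC-HIT  vc=[5, 24]
7: 0x63 (blk 24, set 0) → VC-HIT  vc=[5, 8]
8: 0x20 (blk 8, set 0) → VC-HIT  vc=[5, 24]
9: 0x26 (blk 9, set 1) → L1-HIT  vc=[5, 24]
10: 0x22 (blk 8, set 0) → L1-HIT  vc=[5, 24]
11: 0x16 (blk 5, set 1) → VC-HIT  vc=[9, 24]

VC = [9, 24]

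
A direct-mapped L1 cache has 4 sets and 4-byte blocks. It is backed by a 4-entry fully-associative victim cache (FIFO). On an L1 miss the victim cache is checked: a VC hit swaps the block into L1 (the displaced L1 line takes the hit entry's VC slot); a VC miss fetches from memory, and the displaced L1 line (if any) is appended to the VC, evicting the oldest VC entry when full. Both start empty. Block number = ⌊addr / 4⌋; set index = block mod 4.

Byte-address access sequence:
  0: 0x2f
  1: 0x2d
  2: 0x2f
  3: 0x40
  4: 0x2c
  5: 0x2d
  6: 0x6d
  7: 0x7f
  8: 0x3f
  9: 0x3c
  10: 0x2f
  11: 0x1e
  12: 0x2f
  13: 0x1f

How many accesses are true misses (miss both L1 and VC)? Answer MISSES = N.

  [0] addr=0x2f blk=11 s=3: MISS | VC []
  [1] addr=0x2d blk=11 s=3: L1-HIT | VC []
  [2] addr=0x2f blk=11 s=3: L1-HIT | VC []
  [3] addr=0x40 blk=16 s=0: MISS | VC []
  [4] addr=0x2c blk=11 s=3: L1-HIT | VC []
  [5] addr=0x2d blk=11 s=3: L1-HIT | VC []
  [6] addr=0x6d blk=27 s=3: MISS | VC [11]
  [7] addr=0x7f blk=31 s=3: MISS | VC [11, 27]
  [8] addr=0x3f blk=15 s=3: MISS | VC [11, 27, 31]
  [9] addr=0x3c blk=15 s=3: L1-HIT | VC [11, 27, 31]
  [10] addr=0x2f blk=11 s=3: VC-HIT | VC [15, 27, 31]
  [11] addr=0x1e blk=7 s=3: MISS | VC [15, 27, 31, 11]
  [12] addr=0x2f blk=11 s=3: VC-HIT | VC [15, 27, 31, 7]
  [13] addr=0x1f blk=7 s=3: VC-HIT | VC [15, 27, 31, 11]

MISSES = 6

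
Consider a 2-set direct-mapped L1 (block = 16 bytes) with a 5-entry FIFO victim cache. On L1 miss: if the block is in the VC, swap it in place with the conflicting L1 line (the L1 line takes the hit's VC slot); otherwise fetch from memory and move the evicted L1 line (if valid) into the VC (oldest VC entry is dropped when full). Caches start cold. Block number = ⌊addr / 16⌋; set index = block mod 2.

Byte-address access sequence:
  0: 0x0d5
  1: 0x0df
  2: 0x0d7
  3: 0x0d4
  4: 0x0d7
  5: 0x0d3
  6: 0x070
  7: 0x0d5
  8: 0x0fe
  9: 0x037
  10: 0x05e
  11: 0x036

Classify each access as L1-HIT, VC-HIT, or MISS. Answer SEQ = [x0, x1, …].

SEQ = [MISS, L1-HIT, L1-HIT, L1-HIT, L1-HIT, L1-HIT, MISS, VC-HIT, MISS, MISS, MISS, VC-HIT]

0: 0xd5 (blk 13, set 1) → MISS  vc=[]
1: 0xdf (blk 13, set 1) → L1-HIT  vc=[]
2: 0xd7 (blk 13, set 1) → L1-HIT  vc=[]
3: 0xd4 (blk 13, set 1) → L1-HIT  vc=[]
4: 0xd7 (blk 13, set 1) → L1-HIT  vc=[]
5: 0xd3 (blk 13, set 1) → L1-HIT  vc=[]
6: 0x70 (blk 7, set 1) → MISS  vc=[13]
7: 0xd5 (blk 13, set 1) → VC-HIT  vc=[7]
8: 0xfe (blk 15, set 1) → MISS  vc=[7, 13]
9: 0x37 (blk 3, set 1) → MISS  vc=[7, 13, 15]
10: 0x5e (blk 5, set 1) → MISS  vc=[7, 13, 15, 3]
11: 0x36 (blk 3, set 1) → VC-HIT  vc=[7, 13, 15, 5]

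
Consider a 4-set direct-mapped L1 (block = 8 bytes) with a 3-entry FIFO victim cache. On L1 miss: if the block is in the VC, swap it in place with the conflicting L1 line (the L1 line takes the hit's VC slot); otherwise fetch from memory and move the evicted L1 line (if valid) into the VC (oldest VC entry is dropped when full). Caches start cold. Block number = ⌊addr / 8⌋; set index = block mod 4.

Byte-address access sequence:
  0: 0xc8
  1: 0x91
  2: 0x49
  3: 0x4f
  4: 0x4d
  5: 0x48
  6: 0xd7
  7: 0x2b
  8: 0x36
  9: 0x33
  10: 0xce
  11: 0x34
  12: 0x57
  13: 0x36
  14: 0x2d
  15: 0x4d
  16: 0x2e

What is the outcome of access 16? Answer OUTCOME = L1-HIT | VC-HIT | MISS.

#0 0xc8→b25/s1 MISS; vc=[]
#1 0x91→b18/s2 MISS; vc=[]
#2 0x49→b9/s1 MISS; vc=[25]
#3 0x4f→b9/s1 L1-HIT; vc=[25]
#4 0x4d→b9/s1 L1-HIT; vc=[25]
#5 0x48→b9/s1 L1-HIT; vc=[25]
#6 0xd7→b26/s2 MISS; vc=[25,18]
#7 0x2b→b5/s1 MISS; vc=[25,18,9]
#8 0x36→b6/s2 MISS; vc=[18,9,26]
#9 0x33→b6/s2 L1-HIT; vc=[18,9,26]
#10 0xce→b25/s1 MISS; vc=[9,26,5]
#11 0x34→b6/s2 L1-HIT; vc=[9,26,5]
#12 0x57→b10/s2 MISS; vc=[26,5,6]
#13 0x36→b6/s2 VC-HIT; vc=[26,5,10]
#14 0x2d→b5/s1 VC-HIT; vc=[26,25,10]
#15 0x4d→b9/s1 MISS; vc=[25,10,5]
#16 0x2e→b5/s1 VC-HIT; vc=[25,10,9]

OUTCOME = VC-HIT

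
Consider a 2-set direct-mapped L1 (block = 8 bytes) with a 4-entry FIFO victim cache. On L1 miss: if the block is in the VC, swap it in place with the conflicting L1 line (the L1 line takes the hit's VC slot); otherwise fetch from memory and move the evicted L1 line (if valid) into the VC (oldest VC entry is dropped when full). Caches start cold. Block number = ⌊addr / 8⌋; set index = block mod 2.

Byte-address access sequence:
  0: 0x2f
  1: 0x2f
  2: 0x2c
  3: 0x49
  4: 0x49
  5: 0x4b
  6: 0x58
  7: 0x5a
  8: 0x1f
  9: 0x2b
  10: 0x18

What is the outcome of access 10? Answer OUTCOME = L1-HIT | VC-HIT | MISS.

#0 0x2f→b5/s1 MISS; vc=[]
#1 0x2f→b5/s1 L1-HIT; vc=[]
#2 0x2c→b5/s1 L1-HIT; vc=[]
#3 0x49→b9/s1 MISS; vc=[5]
#4 0x49→b9/s1 L1-HIT; vc=[5]
#5 0x4b→b9/s1 L1-HIT; vc=[5]
#6 0x58→b11/s1 MISS; vc=[5,9]
#7 0x5a→b11/s1 L1-HIT; vc=[5,9]
#8 0x1f→b3/s1 MISS; vc=[5,9,11]
#9 0x2b→b5/s1 VC-HIT; vc=[3,9,11]
#10 0x18→b3/s1 VC-HIT; vc=[5,9,11]

OUTCOME = VC-HIT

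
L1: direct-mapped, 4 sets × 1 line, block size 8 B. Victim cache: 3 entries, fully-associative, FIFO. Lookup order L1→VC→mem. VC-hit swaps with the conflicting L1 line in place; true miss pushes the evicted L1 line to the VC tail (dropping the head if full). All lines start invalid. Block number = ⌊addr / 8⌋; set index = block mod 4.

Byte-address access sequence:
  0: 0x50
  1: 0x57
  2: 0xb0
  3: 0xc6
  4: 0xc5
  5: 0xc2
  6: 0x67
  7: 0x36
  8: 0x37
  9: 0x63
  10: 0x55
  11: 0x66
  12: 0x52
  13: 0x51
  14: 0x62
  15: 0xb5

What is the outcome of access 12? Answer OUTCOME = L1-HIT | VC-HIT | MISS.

#0 0x50→b10/s2 MISS; vc=[]
#1 0x57→b10/s2 L1-HIT; vc=[]
#2 0xb0→b22/s2 MISS; vc=[10]
#3 0xc6→b24/s0 MISS; vc=[10]
#4 0xc5→b24/s0 L1-HIT; vc=[10]
#5 0xc2→b24/s0 L1-HIT; vc=[10]
#6 0x67→b12/s0 MISS; vc=[10,24]
#7 0x36→b6/s2 MISS; vc=[10,24,22]
#8 0x37→b6/s2 L1-HIT; vc=[10,24,22]
#9 0x63→b12/s0 L1-HIT; vc=[10,24,22]
#10 0x55→b10/s2 VC-HIT; vc=[6,24,22]
#11 0x66→b12/s0 L1-HIT; vc=[6,24,22]
#12 0x52→b10/s2 L1-HIT; vc=[6,24,22]
#13 0x51→b10/s2 L1-HIT; vc=[6,24,22]
#14 0x62→b12/s0 L1-HIT; vc=[6,24,22]
#15 0xb5→b22/s2 VC-HIT; vc=[6,24,10]

OUTCOME = L1-HIT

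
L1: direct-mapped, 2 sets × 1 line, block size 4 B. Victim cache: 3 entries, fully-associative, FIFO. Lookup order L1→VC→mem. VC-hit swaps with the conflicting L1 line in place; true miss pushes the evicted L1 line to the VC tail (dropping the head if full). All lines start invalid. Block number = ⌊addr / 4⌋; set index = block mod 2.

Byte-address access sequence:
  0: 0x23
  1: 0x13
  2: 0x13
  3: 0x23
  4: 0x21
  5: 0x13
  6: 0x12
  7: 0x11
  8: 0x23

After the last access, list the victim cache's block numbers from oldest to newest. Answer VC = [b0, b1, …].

VC = [4]

#0 0x23→b8/s0 MISS; vc=[]
#1 0x13→b4/s0 MISS; vc=[8]
#2 0x13→b4/s0 L1-HIT; vc=[8]
#3 0x23→b8/s0 VC-HIT; vc=[4]
#4 0x21→b8/s0 L1-HIT; vc=[4]
#5 0x13→b4/s0 VC-HIT; vc=[8]
#6 0x12→b4/s0 L1-HIT; vc=[8]
#7 0x11→b4/s0 L1-HIT; vc=[8]
#8 0x23→b8/s0 VC-HIT; vc=[4]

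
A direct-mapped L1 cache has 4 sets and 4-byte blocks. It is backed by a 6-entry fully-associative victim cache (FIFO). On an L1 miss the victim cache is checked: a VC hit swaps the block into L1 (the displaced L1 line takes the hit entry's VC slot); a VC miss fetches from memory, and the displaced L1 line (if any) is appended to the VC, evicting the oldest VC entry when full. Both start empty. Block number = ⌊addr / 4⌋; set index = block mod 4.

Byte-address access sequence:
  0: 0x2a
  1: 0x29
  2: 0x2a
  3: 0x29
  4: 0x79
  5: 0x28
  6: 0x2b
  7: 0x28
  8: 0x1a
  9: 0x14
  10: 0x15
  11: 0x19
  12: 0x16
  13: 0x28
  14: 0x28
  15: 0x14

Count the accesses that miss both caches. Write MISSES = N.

MISSES = 4

  [0] addr=0x2a blk=10 s=2: MISS | VC []
  [1] addr=0x29 blk=10 s=2: L1-HIT | VC []
  [2] addr=0x2a blk=10 s=2: L1-HIT | VC []
  [3] addr=0x29 blk=10 s=2: L1-HIT | VC []
  [4] addr=0x79 blk=30 s=2: MISS | VC [10]
  [5] addr=0x28 blk=10 s=2: VC-HIT | VC [30]
  [6] addr=0x2b blk=10 s=2: L1-HIT | VC [30]
  [7] addr=0x28 blk=10 s=2: L1-HIT | VC [30]
  [8] addr=0x1a blk=6 s=2: MISS | VC [30, 10]
  [9] addr=0x14 blk=5 s=1: MISS | VC [30, 10]
  [10] addr=0x15 blk=5 s=1: L1-HIT | VC [30, 10]
  [11] addr=0x19 blk=6 s=2: L1-HIT | VC [30, 10]
  [12] addr=0x16 blk=5 s=1: L1-HIT | VC [30, 10]
  [13] addr=0x28 blk=10 s=2: VC-HIT | VC [30, 6]
  [14] addr=0x28 blk=10 s=2: L1-HIT | VC [30, 6]
  [15] addr=0x14 blk=5 s=1: L1-HIT | VC [30, 6]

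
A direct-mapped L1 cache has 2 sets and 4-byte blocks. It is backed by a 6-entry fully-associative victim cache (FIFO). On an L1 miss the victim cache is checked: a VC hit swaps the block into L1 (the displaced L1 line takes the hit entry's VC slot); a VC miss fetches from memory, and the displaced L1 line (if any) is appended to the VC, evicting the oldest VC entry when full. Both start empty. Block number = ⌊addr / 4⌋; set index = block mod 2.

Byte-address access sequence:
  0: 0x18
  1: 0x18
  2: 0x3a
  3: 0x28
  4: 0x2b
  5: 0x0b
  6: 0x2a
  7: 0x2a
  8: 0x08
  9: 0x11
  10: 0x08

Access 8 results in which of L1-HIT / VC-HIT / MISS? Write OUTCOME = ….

OUTCOME = VC-HIT

#0 0x18→b6/s0 MISS; vc=[]
#1 0x18→b6/s0 L1-HIT; vc=[]
#2 0x3a→b14/s0 MISS; vc=[6]
#3 0x28→b10/s0 MISS; vc=[6,14]
#4 0x2b→b10/s0 L1-HIT; vc=[6,14]
#5 0xb→b2/s0 MISS; vc=[6,14,10]
#6 0x2a→b10/s0 VC-HIT; vc=[6,14,2]
#7 0x2a→b10/s0 L1-HIT; vc=[6,14,2]
#8 0x8→b2/s0 VC-HIT; vc=[6,14,10]
#9 0x11→b4/s0 MISS; vc=[6,14,10,2]
#10 0x8→b2/s0 VC-HIT; vc=[6,14,10,4]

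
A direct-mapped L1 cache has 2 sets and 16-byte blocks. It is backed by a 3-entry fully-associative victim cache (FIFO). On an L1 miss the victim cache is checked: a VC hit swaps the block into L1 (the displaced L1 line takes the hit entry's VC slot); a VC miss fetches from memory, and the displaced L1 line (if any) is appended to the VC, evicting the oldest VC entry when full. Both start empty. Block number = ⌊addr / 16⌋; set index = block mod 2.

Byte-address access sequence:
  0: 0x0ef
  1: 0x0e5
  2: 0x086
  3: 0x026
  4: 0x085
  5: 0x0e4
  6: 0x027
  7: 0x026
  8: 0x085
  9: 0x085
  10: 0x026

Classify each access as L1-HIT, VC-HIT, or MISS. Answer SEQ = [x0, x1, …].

SEQ = [MISS, L1-HIT, MISS, MISS, VC-HIT, VC-HIT, VC-HIT, L1-HIT, VC-HIT, L1-HIT, VC-HIT]

0: 0xef (blk 14, set 0) → MISS  vc=[]
1: 0xe5 (blk 14, set 0) → L1-HIT  vc=[]
2: 0x86 (blk 8, set 0) → MISS  vc=[14]
3: 0x26 (blk 2, set 0) → MISS  vc=[14, 8]
4: 0x85 (blk 8, set 0) → VC-HIT  vc=[14, 2]
5: 0xe4 (blk 14, set 0) → VC-HIT  vc=[8, 2]
6: 0x27 (blk 2, set 0) → VC-HIT  vc=[8, 14]
7: 0x26 (blk 2, set 0) → L1-HIT  vc=[8, 14]
8: 0x85 (blk 8, set 0) → VC-HIT  vc=[2, 14]
9: 0x85 (blk 8, set 0) → L1-HIT  vc=[2, 14]
10: 0x26 (blk 2, set 0) → VC-HIT  vc=[8, 14]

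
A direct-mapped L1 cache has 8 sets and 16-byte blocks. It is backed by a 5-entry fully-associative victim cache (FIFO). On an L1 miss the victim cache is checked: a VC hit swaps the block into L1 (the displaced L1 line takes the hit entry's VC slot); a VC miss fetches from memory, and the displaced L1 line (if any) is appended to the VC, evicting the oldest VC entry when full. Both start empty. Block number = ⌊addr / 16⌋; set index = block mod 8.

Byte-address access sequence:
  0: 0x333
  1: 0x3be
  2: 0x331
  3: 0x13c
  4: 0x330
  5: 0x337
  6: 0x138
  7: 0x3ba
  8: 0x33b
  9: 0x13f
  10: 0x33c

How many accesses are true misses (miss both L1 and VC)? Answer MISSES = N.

MISSES = 3

0: 0x333 (blk 51, set 3) → MISS  vc=[]
1: 0x3be (blk 59, set 3) → MISS  vc=[51]
2: 0x331 (blk 51, set 3) → VC-HIT  vc=[59]
3: 0x13c (blk 19, set 3) → MISS  vc=[59, 51]
4: 0x330 (blk 51, set 3) → VC-HIT  vc=[59, 19]
5: 0x337 (blk 51, set 3) → L1-HIT  vc=[59, 19]
6: 0x138 (blk 19, set 3) → VC-HIT  vc=[59, 51]
7: 0x3ba (blk 59, set 3) → VC-HIT  vc=[19, 51]
8: 0x33b (blk 51, set 3) → VC-HIT  vc=[19, 59]
9: 0x13f (blk 19, set 3) → VC-HIT  vc=[51, 59]
10: 0x33c (blk 51, set 3) → VC-HIT  vc=[19, 59]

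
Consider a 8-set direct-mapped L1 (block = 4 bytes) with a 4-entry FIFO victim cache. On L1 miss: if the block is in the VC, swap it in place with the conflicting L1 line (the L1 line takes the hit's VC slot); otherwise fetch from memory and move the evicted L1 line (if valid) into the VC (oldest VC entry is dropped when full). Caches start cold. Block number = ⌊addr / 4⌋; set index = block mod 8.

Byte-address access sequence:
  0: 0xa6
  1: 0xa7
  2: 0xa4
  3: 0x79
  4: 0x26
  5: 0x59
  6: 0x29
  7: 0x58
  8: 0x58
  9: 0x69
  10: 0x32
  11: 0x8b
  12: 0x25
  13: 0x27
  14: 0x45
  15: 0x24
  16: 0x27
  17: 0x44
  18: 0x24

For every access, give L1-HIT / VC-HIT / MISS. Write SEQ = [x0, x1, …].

SEQ = [MISS, L1-HIT, L1-HIT, MISS, MISS, MISS, MISS, L1-HIT, L1-HIT, MISS, MISS, MISS, L1-HIT, L1-HIT, MISS, VC-HIT, L1-HIT, VC-HIT, VC-HIT]

0: 0xa6 (blk 41, set 1) → MISS  vc=[]
1: 0xa7 (blk 41, set 1) → L1-HIT  vc=[]
2: 0xa4 (blk 41, set 1) → L1-HIT  vc=[]
3: 0x79 (blk 30, set 6) → MISS  vc=[]
4: 0x26 (blk 9, set 1) → MISS  vc=[41]
5: 0x59 (blk 22, set 6) → MISS  vc=[41, 30]
6: 0x29 (blk 10, set 2) → MISS  vc=[41, 30]
7: 0x58 (blk 22, set 6) → L1-HIT  vc=[41, 30]
8: 0x58 (blk 22, set 6) → L1-HIT  vc=[41, 30]
9: 0x69 (blk 26, set 2) → MISS  vc=[41, 30, 10]
10: 0x32 (blk 12, set 4) → MISS  vc=[41, 30, 10]
11: 0x8b (blk 34, set 2) → MISS  vc=[41, 30, 10, 26]
12: 0x25 (blk 9, set 1) → L1-HIT  vc=[41, 30, 10, 26]
13: 0x27 (blk 9, set 1) → L1-HIT  vc=[41, 30, 10, 26]
14: 0x45 (blk 17, set 1) → MISS  vc=[30, 10, 26, 9]
15: 0x24 (blk 9, set 1) → VC-HIT  vc=[30, 10, 26, 17]
16: 0x27 (blk 9, set 1) → L1-HIT  vc=[30, 10, 26, 17]
17: 0x44 (blk 17, set 1) → VC-HIT  vc=[30, 10, 26, 9]
18: 0x24 (blk 9, set 1) → VC-HIT  vc=[30, 10, 26, 17]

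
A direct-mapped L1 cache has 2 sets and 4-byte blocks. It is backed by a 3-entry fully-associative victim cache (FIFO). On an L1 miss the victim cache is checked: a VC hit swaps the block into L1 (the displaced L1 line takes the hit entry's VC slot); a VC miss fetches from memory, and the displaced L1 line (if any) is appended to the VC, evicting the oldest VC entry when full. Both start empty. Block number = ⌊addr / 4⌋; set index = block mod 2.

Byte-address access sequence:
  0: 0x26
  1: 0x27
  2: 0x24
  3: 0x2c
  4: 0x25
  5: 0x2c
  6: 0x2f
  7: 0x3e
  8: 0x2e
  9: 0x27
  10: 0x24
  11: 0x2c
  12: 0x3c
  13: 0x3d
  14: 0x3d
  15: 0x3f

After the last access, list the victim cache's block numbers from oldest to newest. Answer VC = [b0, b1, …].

0: 0x26 (blk 9, set 1) → MISS  vc=[]
1: 0x27 (blk 9, set 1) → L1-HIT  vc=[]
2: 0x24 (blk 9, set 1) → L1-HIT  vc=[]
3: 0x2c (blk 11, set 1) → MISS  vc=[9]
4: 0x25 (blk 9, set 1) → VC-HIT  vc=[11]
5: 0x2c (blk 11, set 1) → VC-HIT  vc=[9]
6: 0x2f (blk 11, set 1) → L1-HIT  vc=[9]
7: 0x3e (blk 15, set 1) → MISS  vc=[9, 11]
8: 0x2e (blk 11, set 1) → VC-HIT  vc=[9, 15]
9: 0x27 (blk 9, set 1) → VC-HIT  vc=[11, 15]
10: 0x24 (blk 9, set 1) → L1-HIT  vc=[11, 15]
11: 0x2c (blk 11, set 1) → VC-HIT  vc=[9, 15]
12: 0x3c (blk 15, set 1) → VC-HIT  vc=[9, 11]
13: 0x3d (blk 15, set 1) → L1-HIT  vc=[9, 11]
14: 0x3d (blk 15, set 1) → L1-HIT  vc=[9, 11]
15: 0x3f (blk 15, set 1) → L1-HIT  vc=[9, 11]

VC = [9, 11]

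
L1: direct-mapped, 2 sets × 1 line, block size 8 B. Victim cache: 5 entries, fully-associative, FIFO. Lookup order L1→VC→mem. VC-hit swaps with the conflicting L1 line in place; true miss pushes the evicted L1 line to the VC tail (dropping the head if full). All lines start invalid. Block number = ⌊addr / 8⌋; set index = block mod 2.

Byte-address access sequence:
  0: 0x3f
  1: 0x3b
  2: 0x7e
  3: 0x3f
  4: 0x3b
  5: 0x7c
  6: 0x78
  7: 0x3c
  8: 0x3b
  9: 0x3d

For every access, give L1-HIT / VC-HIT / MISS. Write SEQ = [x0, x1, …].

SEQ = [MISS, L1-HIT, MISS, VC-HIT, L1-HIT, VC-HIT, L1-HIT, VC-HIT, L1-HIT, L1-HIT]

  [0] addr=0x3f blk=7 s=1: MISS | VC []
  [1] addr=0x3b blk=7 s=1: L1-HIT | VC []
  [2] addr=0x7e blk=15 s=1: MISS | VC [7]
  [3] addr=0x3f blk=7 s=1: VC-HIT | VC [15]
  [4] addr=0x3b blk=7 s=1: L1-HIT | VC [15]
  [5] addr=0x7c blk=15 s=1: VC-HIT | VC [7]
  [6] addr=0x78 blk=15 s=1: L1-HIT | VC [7]
  [7] addr=0x3c blk=7 s=1: VC-HIT | VC [15]
  [8] addr=0x3b blk=7 s=1: L1-HIT | VC [15]
  [9] addr=0x3d blk=7 s=1: L1-HIT | VC [15]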